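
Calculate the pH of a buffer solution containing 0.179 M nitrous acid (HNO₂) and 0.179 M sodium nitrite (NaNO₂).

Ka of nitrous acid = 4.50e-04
pH = 3.35

pKa = -log(4.50e-04) = 3.35. pH = pKa + log([A⁻]/[HA]) = 3.35 + log(0.179/0.179)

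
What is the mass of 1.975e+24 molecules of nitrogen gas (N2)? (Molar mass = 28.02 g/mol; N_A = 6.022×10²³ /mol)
Moles = 1.975e+24 ÷ 6.022×10²³ = 3.27964 mol
Mass = 3.27964 mol × 28.02 g/mol = 91.9 g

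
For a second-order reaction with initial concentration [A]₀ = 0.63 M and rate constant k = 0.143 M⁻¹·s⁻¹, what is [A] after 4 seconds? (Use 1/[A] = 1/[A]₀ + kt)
0.4631 M

1/[A] = 1/[A]₀ + k·t = 1/0.63 + (0.143)·(4) = 1.5873 + 0.5720 = 2.1593
[A] = 1/2.1593 = 0.4631 M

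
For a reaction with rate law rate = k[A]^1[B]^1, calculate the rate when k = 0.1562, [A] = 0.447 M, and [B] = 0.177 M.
0.01236 M/s

rate = k·[A]^1·[B]^1 = 0.1562·(0.447)^1·(0.177)^1 = 0.1562·0.447·0.177 = 0.01236 M/s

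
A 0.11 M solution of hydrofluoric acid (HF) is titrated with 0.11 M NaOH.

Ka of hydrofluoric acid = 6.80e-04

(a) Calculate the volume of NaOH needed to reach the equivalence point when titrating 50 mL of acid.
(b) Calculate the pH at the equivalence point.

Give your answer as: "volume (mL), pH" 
V = 50.0 mL, pH = 7.95

(a) At equivalence: moles acid = moles base.
moles acid = 0.11 × 0.05 = 0.0055 mol; V_NaOH = 0.0055/0.11 = 0.05 L = 50.0 mL.
(b) At equivalence, all acid → conjugate base A⁻ at [A⁻] = 0.0055/0.1 = 0.055 M.
Kb = Kw/Ka = 1.0e-14/6.80e-04 = 1.471e-11; [OH⁻] = √(Kb·[A⁻]) = 8.993e-07; pOH = 6.05; pH = 14 − pOH = 7.95.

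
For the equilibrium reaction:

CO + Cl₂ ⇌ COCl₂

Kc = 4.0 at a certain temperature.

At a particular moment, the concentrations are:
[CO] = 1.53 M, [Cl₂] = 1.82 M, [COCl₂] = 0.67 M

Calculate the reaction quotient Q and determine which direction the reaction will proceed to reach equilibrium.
Q = 0.241, Q < K, reaction proceeds forward (toward products)

Q = ([COCl₂]) / ([CO] × [Cl₂])
  = ((0.67)) / ((1.53)·(1.82)) = 0.67/2.7846 = 0.2406
Since Q = 0.2406 < Kc = 4.0, the reaction proceeds forward (toward products) to reach equilibrium.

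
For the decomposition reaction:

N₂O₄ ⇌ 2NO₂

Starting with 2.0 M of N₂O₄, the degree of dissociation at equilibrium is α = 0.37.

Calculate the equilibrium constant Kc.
K_c = 1.7384

x = α·[A]₀ = 0.37 × 2.0 = 0.74 M dissociated.
At eq: [N₂O₄] = 2.0 − 0.74 = 1.26 M; [NO₂] = 2x = 1.48 M.
Kc = [NO₂]²/[N₂O₄] = (1.48)²/1.26 = 1.738.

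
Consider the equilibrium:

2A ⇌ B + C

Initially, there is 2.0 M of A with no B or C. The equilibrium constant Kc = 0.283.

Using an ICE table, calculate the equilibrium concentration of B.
[B] = 0.515 M

ICE: [A] = 2.0 − 2x, [B] = [C] = x.
Kc = x²/(2.0 − 2x)² = 0.283 ⇒ √Kc = x/(2.0 − 2x).
x = √0.283·2.0/(1 + 2√0.283) = 0.53198·2.0/2.064 = 0.51549.
[B] = x = 0.515 M.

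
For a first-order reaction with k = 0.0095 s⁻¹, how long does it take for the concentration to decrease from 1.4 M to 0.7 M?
72.96 s

From ln[A] = ln[A]₀ - k·t: t = ln([A]₀/[A])/k = ln(1.4/0.7)/0.0095 = ln(2.0000)/0.0095 = 0.6931/0.0095 = 72.96 s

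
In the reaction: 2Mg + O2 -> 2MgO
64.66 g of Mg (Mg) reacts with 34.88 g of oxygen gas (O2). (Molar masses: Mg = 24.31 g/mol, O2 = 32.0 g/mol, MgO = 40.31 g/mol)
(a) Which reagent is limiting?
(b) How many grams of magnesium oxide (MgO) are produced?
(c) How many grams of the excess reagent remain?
(a) O2, (b) 87.88 g, (c) 11.66 g

Moles of Mg = 64.66 g ÷ 24.31 g/mol = 2.65981 mol
Moles of O2 = 34.88 g ÷ 32.0 g/mol = 1.09 mol
Moles ÷ coefficient: Mg: 2.65981/2 = 1.33, O2: 1.09/1 = 1.09
(a) O2 has the smaller value, so O2 is the limiting reagent.
(b) Moles of MgO = 1.09 mol O2 × (2/1) = 2.18 mol; mass = 2.18 mol × 40.31 g/mol = 87.88 g
(c) Mg consumed = 1.09 × (2/1) = 2.18 mol; remaining = 2.65981 − 2.18 = 0.479811 mol; mass = 0.479811 mol × 24.31 g/mol = 11.66 g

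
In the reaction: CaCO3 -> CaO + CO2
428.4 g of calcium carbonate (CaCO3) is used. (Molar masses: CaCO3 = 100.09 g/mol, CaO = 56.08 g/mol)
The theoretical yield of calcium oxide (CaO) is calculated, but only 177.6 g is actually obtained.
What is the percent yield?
Moles of CaCO3 = 428.4 g ÷ 100.09 g/mol = 4.28015 mol
Mole ratio: 1 mol CaO / 1 mol CaCO3
Moles of CaO = 4.28015 × (1/1) = 4.28015 mol
Theoretical yield = 4.28015 mol × 56.08 g/mol = 240.03 g
Actual yield = 177.6 g
Percent yield = (177.6 / 240.03) × 100% = 74.0%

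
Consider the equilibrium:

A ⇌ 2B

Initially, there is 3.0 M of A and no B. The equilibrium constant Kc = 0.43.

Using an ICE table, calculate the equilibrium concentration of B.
[B] = 1.033 M

ICE: [A] = 3.0 − x, [B] = 2x.
Kc = (2x)²/(3.0 − x) = 0.43 ⇒ 4x² + 0.43x − 1.29 = 0.
x = (−0.43 + √(0.43² + 4·4·1.29))/(2·4) = (−0.43 + √20.825)/8 = 0.51668.
[B] = 2x = 1.033 M.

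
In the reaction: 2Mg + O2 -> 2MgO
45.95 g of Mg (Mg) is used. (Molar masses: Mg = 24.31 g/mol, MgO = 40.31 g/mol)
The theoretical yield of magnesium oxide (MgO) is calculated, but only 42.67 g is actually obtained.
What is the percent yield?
Moles of Mg = 45.95 g ÷ 24.31 g/mol = 1.89017 mol
Mole ratio: 2 mol MgO / 2 mol Mg
Moles of MgO = 1.89017 × (2/2) = 1.89017 mol
Theoretical yield = 1.89017 mol × 40.31 g/mol = 76.193 g
Actual yield = 42.67 g
Percent yield = (42.67 / 76.193) × 100% = 56.0%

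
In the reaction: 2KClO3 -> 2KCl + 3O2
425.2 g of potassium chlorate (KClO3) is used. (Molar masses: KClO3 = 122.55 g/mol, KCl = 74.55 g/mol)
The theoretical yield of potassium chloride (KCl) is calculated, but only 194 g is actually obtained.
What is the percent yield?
Moles of KClO3 = 425.2 g ÷ 122.55 g/mol = 3.4696 mol
Mole ratio: 2 mol KCl / 2 mol KClO3
Moles of KCl = 3.4696 × (2/2) = 3.4696 mol
Theoretical yield = 3.4696 mol × 74.55 g/mol = 258.66 g
Actual yield = 194 g
Percent yield = (194 / 258.66) × 100% = 75.0%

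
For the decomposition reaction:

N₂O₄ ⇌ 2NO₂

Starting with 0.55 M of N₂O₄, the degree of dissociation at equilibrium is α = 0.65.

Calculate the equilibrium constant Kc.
K_c = 2.6557

x = α·[A]₀ = 0.65 × 0.55 = 0.3575 M dissociated.
At eq: [N₂O₄] = 0.55 − 0.3575 = 0.1925 M; [NO₂] = 2x = 0.715 M.
Kc = [NO₂]²/[N₂O₄] = (0.715)²/0.1925 = 2.656.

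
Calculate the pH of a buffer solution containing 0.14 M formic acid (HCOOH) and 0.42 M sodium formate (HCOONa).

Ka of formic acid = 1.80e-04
pH = 4.22

pKa = -log(1.80e-04) = 3.74. pH = pKa + log([A⁻]/[HA]) = 3.74 + log(0.42/0.14)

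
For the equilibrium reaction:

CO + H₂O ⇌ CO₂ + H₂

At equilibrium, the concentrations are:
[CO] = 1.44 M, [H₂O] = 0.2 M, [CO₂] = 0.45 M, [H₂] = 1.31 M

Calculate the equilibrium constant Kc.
K_c = 2.0469

Kc = ([CO₂] × [H₂]) / ([CO] × [H₂O])
   = ((0.45)·(1.31)) / ((1.44)·(0.2))
   = 0.5895 / 0.288 = 2.0469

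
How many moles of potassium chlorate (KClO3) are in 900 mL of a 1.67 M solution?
Moles = Molarity × Volume (L)
Moles = 1.67 M × 0.9 L = 1.503 mol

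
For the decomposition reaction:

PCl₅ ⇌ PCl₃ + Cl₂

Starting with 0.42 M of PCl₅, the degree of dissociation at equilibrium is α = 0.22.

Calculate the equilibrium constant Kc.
K_c = 0.0261

x = α·[A]₀ = 0.22 × 0.42 = 0.0924 M dissociated.
At eq: [PCl₅] = 0.42 − 0.0924 = 0.3276 M; [PCl₃] = [Cl₂] = x = 0.0924 M.
Kc = [PCl₃][Cl₂]/[PCl₅] = (0.0924)²/0.3276 = 0.02606.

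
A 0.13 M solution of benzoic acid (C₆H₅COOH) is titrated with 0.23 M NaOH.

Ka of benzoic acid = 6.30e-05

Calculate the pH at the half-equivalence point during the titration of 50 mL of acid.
pH = pKa = 4.20

At the half-equivalence point, [HA] = [A⁻], so by Henderson–Hasselbalch pH = pKa + log(1) = pKa.
pKa = −log(6.30e-05) = 4.20.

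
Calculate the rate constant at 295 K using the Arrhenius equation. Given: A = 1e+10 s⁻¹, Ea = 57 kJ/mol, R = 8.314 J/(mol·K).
8.07e-01 s⁻¹

k = A·exp(-Ea/(R·T)) = 1e+10·exp(-57000/(8.314·295)) = 1e+10·exp(-23.2404) = 1e+10·8.0694e-11 = 8.07e-01 s⁻¹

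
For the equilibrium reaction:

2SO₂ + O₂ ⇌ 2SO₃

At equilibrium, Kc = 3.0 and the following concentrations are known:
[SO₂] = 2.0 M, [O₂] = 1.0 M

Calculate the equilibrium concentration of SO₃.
[SO₃] = 3.4641 M

Kc = ([SO₃]^2) / ([SO₂]^2 × [O₂]) = 3.0
[SO₃]^2 = Kc · (reactant terms)/(other product terms) = 3.0 · 4 / 1 = 12
[SO₃] = (12)^(1/2) = 3.4641 M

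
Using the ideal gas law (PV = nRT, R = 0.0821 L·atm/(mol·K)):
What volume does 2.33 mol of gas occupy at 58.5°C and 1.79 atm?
T = 58.5°C + 273.15 = 331.65 K
V = nRT/P = (2.33 × 0.0821 × 331.65) / 1.79
V = 35.44 L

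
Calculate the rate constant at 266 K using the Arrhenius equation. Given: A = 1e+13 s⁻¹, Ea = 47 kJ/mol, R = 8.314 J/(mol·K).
5.89e+03 s⁻¹

k = A·exp(-Ea/(R·T)) = 1e+13·exp(-47000/(8.314·266)) = 1e+13·exp(-21.2523) = 1e+13·5.8917e-10 = 5.89e+03 s⁻¹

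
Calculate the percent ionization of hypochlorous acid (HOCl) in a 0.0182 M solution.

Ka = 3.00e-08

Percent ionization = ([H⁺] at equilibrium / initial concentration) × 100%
Percent ionization = 0.128%

Let x = [H⁺]. Ka = x²/(C - x) ⇒ x² + (3.00e-08)x - (3.00e-08)(0.0182) = 0. x = 2.3352e-05. Percent = (2.3352e-05/0.0182) × 100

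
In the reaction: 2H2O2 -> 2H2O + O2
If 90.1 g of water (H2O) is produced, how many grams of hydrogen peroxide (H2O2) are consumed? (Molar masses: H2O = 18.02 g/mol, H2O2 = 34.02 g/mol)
Moles of H2O = 90.1 g ÷ 18.02 g/mol = 5 mol
Mole ratio: 2 mol H2O2 / 2 mol H2O
Moles of H2O2 = 5 × (2/2) = 5 mol
Mass of H2O2 = 5 mol × 34.02 g/mol = 170.1 g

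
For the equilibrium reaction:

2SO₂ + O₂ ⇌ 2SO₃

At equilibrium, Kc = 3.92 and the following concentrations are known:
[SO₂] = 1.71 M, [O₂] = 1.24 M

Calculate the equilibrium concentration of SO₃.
[SO₃] = 3.7701 M

Kc = ([SO₃]^2) / ([SO₂]^2 × [O₂]) = 3.92
[SO₃]^2 = Kc · (reactant terms)/(other product terms) = 3.92 · 3.6259 / 1 = 14.213
[SO₃] = (14.213)^(1/2) = 3.7701 M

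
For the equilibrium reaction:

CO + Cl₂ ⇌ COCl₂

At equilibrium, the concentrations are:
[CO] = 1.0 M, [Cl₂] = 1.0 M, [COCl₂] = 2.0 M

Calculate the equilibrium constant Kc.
K_c = 2.0000

Kc = ([COCl₂]) / ([CO] × [Cl₂])
   = ((2.0)) / ((1.0)·(1.0))
   = 2 / 1 = 2.0000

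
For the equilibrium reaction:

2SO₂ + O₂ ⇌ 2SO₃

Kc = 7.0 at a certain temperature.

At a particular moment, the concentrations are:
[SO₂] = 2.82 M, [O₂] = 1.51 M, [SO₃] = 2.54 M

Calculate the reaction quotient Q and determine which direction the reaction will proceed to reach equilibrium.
Q = 0.537, Q < K, reaction proceeds forward (toward products)

Q = ([SO₃]^2) / ([SO₂]^2 × [O₂])
  = ((2.54)^2) / ((2.82)^2·(1.51)) = 6.4516/12.008 = 0.5373
Since Q = 0.5373 < Kc = 7.0, the reaction proceeds forward (toward products) to reach equilibrium.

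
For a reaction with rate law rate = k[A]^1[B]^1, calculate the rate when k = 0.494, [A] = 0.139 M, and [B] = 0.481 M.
0.03303 M/s

rate = k·[A]^1·[B]^1 = 0.494·(0.139)^1·(0.481)^1 = 0.494·0.139·0.481 = 0.03303 M/s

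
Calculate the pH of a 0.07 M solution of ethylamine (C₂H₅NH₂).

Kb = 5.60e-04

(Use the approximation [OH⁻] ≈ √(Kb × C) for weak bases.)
pH = 11.80

[OH⁻] = √(Kb × C) = √(5.60e-04 × 0.07) = 6.2610e-03. pOH = 2.20, pH = 14 - pOH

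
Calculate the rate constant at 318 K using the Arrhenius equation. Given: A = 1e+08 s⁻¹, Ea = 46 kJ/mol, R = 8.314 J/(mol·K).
2.78e+00 s⁻¹

k = A·exp(-Ea/(R·T)) = 1e+08·exp(-46000/(8.314·318)) = 1e+08·exp(-17.3989) = 1e+08·2.7783e-08 = 2.78e+00 s⁻¹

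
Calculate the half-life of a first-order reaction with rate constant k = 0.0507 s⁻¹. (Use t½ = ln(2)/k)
13.67 s

t½ = ln(2)/k = 0.6931/0.0507 = 13.67 s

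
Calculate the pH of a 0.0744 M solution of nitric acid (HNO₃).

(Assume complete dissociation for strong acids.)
pH = 1.13

[H⁺] = 0.0744 M for strong acid. pH = -log[H⁺] = -log(0.0744)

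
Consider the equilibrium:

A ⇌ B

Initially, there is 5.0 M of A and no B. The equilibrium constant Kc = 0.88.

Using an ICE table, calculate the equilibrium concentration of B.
[B] = 2.340 M

ICE: [A] = 5.0 − x, [B] = x.
Kc = x/(5.0 − x) = 0.88 ⇒ x = 0.88·5.0/(1 + 0.88) = 4.4/1.88 = 2.34.
[B] = x = 2.340 M.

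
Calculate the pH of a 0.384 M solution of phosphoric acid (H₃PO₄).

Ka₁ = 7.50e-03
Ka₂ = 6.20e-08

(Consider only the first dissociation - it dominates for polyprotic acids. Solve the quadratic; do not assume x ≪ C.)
pH = 1.30

x² + Ka₁·x − Ka₁·C = 0 with Ka₁ = 7.50e-03, C = 0.384.
x = (−Ka₁ + √(Ka₁² + 4·Ka₁·C))/2 = 5.0046e-02 M, so pH = 1.30.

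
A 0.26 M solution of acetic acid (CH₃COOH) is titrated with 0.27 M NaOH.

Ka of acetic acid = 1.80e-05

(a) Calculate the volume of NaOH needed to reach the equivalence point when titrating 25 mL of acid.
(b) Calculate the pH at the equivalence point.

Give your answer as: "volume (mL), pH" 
V = 24.1 mL, pH = 8.93

(a) At equivalence: moles acid = moles base.
moles acid = 0.26 × 0.025 = 0.0065 mol; V_NaOH = 0.0065/0.27 = 0.02407 L = 24.1 mL.
(b) At equivalence, all acid → conjugate base A⁻ at [A⁻] = 0.0065/0.04907 = 0.1325 M.
Kb = Kw/Ka = 1.0e-14/1.80e-05 = 5.556e-10; [OH⁻] = √(Kb·[A⁻]) = 8.578e-06; pOH = 5.07; pH = 14 − pOH = 8.93.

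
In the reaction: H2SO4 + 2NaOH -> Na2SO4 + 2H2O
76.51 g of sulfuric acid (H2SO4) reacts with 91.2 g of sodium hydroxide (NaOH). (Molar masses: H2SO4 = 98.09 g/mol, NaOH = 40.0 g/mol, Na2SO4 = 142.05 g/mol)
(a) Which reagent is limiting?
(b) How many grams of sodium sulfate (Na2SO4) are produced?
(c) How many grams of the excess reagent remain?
(a) H2SO4, (b) 110.8 g, (c) 28.8 g

Moles of H2SO4 = 76.51 g ÷ 98.09 g/mol = 0.779998 mol
Moles of NaOH = 91.2 g ÷ 40.0 g/mol = 2.28 mol
Moles ÷ coefficient: H2SO4: 0.779998/1 = 0.78, NaOH: 2.28/2 = 1.14
(a) H2SO4 has the smaller value, so H2SO4 is the limiting reagent.
(b) Moles of Na2SO4 = 0.779998 mol H2SO4 × (1/1) = 0.779998 mol; mass = 0.779998 mol × 142.05 g/mol = 110.8 g
(c) NaOH consumed = 0.779998 × (2/1) = 1.56 mol; remaining = 2.28 − 1.56 = 0.720004 mol; mass = 0.720004 mol × 40.0 g/mol = 28.8 g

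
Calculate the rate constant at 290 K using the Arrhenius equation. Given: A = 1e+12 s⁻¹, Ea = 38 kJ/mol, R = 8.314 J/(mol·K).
1.43e+05 s⁻¹

k = A·exp(-Ea/(R·T)) = 1e+12·exp(-38000/(8.314·290)) = 1e+12·exp(-15.7607) = 1e+12·1.4296e-07 = 1.43e+05 s⁻¹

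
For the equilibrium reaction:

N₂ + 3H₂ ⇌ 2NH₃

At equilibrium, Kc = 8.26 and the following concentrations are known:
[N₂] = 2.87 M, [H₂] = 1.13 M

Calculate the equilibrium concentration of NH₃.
[NH₃] = 5.8486 M

Kc = ([NH₃]^2) / ([N₂] × [H₂]^3) = 8.26
[NH₃]^2 = Kc · (reactant terms)/(other product terms) = 8.26 · 4.1411 / 1 = 34.206
[NH₃] = (34.206)^(1/2) = 5.8486 M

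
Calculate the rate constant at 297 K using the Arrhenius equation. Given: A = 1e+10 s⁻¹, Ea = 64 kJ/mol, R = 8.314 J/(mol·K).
5.54e-02 s⁻¹

k = A·exp(-Ea/(R·T)) = 1e+10·exp(-64000/(8.314·297)) = 1e+10·exp(-25.9187) = 1e+10·5.5417e-12 = 5.54e-02 s⁻¹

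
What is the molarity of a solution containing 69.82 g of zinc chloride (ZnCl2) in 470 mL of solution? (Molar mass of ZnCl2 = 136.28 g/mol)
Moles of ZnCl2 = 69.82 g ÷ 136.28 g/mol = 0.512328 mol
Volume = 470 mL = 0.47 L
Molarity = 0.512328 mol ÷ 0.47 L = 1.09 M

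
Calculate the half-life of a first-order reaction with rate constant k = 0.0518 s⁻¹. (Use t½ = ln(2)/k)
13.38 s

t½ = ln(2)/k = 0.6931/0.0518 = 13.38 s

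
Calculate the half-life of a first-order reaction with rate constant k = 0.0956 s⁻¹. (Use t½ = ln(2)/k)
7.25 s

t½ = ln(2)/k = 0.6931/0.0956 = 7.25 s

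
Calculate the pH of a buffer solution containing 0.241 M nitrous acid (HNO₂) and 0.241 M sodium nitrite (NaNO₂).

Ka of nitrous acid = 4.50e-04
pH = 3.35

pKa = -log(4.50e-04) = 3.35. pH = pKa + log([A⁻]/[HA]) = 3.35 + log(0.241/0.241)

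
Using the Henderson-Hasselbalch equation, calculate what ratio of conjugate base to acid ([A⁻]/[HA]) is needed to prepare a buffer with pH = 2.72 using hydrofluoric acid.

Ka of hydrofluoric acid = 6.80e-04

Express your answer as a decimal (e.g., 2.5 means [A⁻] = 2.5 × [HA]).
[A⁻]/[HA] = 0.357

pKa = −log(6.80e-04) = 3.1675. pH = pKa + log([A⁻]/[HA]). 2.72 = 3.1675 + log(ratio). log(ratio) = 2.72 − 3.1675 = -0.4475. ratio = 10^(-0.4475) = 0.357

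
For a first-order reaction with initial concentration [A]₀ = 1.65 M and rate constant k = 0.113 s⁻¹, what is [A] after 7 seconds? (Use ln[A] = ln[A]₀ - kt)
0.7481 M

ln[A] = ln[A]₀ - k·t = ln(1.65) - (0.113)·(7) = 0.5008 - 0.7910 = -0.2902
[A] = e^(-0.2902) = 0.7481 M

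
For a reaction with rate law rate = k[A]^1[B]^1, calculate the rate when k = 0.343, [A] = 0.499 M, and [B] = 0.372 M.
0.06367 M/s

rate = k·[A]^1·[B]^1 = 0.343·(0.499)^1·(0.372)^1 = 0.343·0.499·0.372 = 0.06367 M/s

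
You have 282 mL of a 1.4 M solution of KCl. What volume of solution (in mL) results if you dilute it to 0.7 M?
Using M₁V₁ = M₂V₂:
1.4 × 282 = 0.7 × V₂
V₂ = (1.4 × 282) / 0.7 = 564 mL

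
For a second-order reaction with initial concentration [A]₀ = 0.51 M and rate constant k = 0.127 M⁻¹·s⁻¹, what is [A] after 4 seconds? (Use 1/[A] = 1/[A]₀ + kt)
0.4051 M

1/[A] = 1/[A]₀ + k·t = 1/0.51 + (0.127)·(4) = 1.9608 + 0.5080 = 2.4688
[A] = 1/2.4688 = 0.4051 M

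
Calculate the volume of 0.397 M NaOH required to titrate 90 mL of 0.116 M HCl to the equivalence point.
V_{base} = 26.3 mL

At equivalence: moles acid = moles base.
moles HCl = 0.116 M × 0.09 L = 0.01044 mol
V_NaOH = 0.01044 mol ÷ 0.397 M = 0.0263 L = 26.3 mL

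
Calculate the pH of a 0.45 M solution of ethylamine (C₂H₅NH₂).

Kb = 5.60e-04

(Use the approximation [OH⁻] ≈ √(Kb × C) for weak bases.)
pH = 12.20

[OH⁻] = √(Kb × C) = √(5.60e-04 × 0.45) = 1.5875e-02. pOH = 1.80, pH = 14 - pOH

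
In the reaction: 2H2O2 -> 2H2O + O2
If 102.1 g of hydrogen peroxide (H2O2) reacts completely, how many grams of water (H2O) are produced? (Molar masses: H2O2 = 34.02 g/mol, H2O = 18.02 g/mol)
Moles of H2O2 = 102.1 g ÷ 34.02 g/mol = 3.00118 mol
Mole ratio: 2 mol H2O / 2 mol H2O2
Moles of H2O = 3.00118 × (2/2) = 3.00118 mol
Mass of H2O = 3.00118 mol × 18.02 g/mol = 54.08 g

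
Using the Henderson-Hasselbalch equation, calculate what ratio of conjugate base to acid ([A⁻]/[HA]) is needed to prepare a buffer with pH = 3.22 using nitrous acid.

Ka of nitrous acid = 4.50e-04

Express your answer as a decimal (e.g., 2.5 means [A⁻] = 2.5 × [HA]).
[A⁻]/[HA] = 0.747

pKa = −log(4.50e-04) = 3.3468. pH = pKa + log([A⁻]/[HA]). 3.22 = 3.3468 + log(ratio). log(ratio) = 3.22 − 3.3468 = -0.1268. ratio = 10^(-0.1268) = 0.747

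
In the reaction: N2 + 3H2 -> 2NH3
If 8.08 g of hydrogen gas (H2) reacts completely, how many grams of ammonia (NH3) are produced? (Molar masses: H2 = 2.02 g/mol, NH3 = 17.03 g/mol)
Moles of H2 = 8.08 g ÷ 2.02 g/mol = 4 mol
Mole ratio: 2 mol NH3 / 3 mol H2
Moles of NH3 = 4 × (2/3) = 2.66667 mol
Mass of NH3 = 2.66667 mol × 17.03 g/mol = 45.41 g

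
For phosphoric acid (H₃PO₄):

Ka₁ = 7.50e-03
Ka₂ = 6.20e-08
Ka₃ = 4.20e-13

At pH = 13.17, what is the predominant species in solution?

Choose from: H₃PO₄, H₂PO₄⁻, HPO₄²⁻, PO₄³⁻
PO₄³⁻

pKa1 = 2.12, pKa2 = 7.21, pKa3 = 12.38. Each pKa is the crossover between adjacent species; pH = 13.17 lies in the region where PO₄³⁻ predominates.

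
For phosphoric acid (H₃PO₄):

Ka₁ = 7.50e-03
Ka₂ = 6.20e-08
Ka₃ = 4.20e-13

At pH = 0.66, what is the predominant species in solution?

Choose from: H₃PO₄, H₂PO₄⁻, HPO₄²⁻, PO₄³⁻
H₃PO₄

pKa1 = 2.12, pKa2 = 7.21, pKa3 = 12.38. Each pKa is the crossover between adjacent species; pH = 0.66 lies in the region where H₃PO₄ predominates.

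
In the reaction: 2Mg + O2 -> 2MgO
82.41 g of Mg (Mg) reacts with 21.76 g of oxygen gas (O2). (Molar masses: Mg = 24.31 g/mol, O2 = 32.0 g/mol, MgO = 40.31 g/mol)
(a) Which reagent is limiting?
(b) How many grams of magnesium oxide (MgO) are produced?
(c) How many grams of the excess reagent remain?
(a) O2, (b) 54.82 g, (c) 49.35 g

Moles of Mg = 82.41 g ÷ 24.31 g/mol = 3.38996 mol
Moles of O2 = 21.76 g ÷ 32.0 g/mol = 0.68 mol
Moles ÷ coefficient: Mg: 3.38996/2 = 1.695, O2: 0.68/1 = 0.68
(a) O2 has the smaller value, so O2 is the limiting reagent.
(b) Moles of MgO = 0.68 mol O2 × (2/1) = 1.36 mol; mass = 1.36 mol × 40.31 g/mol = 54.82 g
(c) Mg consumed = 0.68 × (2/1) = 1.36 mol; remaining = 3.38996 − 1.36 = 2.02996 mol; mass = 2.02996 mol × 24.31 g/mol = 49.35 g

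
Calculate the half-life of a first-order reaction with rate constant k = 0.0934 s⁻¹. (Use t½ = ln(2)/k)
7.42 s

t½ = ln(2)/k = 0.6931/0.0934 = 7.42 s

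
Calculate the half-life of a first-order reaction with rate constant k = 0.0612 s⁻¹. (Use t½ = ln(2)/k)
11.33 s

t½ = ln(2)/k = 0.6931/0.0612 = 11.33 s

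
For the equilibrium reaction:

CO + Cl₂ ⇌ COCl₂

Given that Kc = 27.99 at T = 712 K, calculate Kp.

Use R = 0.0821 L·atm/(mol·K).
K_p = 0.4788

Δn = (moles gaseous products) − (moles gaseous reactants) = -1
T = 712 K; RT = 0.0821 × 712 = 58.4552
Kp = Kc·(RT)^Δn = 27.99 × (58.4552)^-1 = 27.99 × 0.0171071 = 0.4788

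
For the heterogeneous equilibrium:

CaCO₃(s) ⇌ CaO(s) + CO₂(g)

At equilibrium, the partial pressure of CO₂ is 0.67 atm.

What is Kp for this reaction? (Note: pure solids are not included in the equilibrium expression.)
K_p = 0.67

Solids (CaCO₃, CaO) have activity 1 and are excluded.
Kp = P(CO₂) = 0.67.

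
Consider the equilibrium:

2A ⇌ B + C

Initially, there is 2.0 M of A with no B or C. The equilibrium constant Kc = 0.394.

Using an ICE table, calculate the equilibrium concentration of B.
[B] = 0.557 M

ICE: [A] = 2.0 − 2x, [B] = [C] = x.
Kc = x²/(2.0 − 2x)² = 0.394 ⇒ √Kc = x/(2.0 − 2x).
x = √0.394·2.0/(1 + 2√0.394) = 0.62769·2.0/2.2554 = 0.55662.
[B] = x = 0.557 M.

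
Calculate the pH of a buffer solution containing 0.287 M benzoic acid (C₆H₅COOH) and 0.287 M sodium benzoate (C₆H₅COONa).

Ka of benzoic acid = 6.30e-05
pH = 4.20

pKa = -log(6.30e-05) = 4.20. pH = pKa + log([A⁻]/[HA]) = 4.20 + log(0.287/0.287)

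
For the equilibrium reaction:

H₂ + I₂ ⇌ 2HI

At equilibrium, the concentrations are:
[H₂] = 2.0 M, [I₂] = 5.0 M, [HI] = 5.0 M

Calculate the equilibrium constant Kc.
K_c = 2.5000

Kc = ([HI]^2) / ([H₂] × [I₂])
   = ((5.0)^2) / ((2.0)·(5.0))
   = 25 / 10 = 2.5000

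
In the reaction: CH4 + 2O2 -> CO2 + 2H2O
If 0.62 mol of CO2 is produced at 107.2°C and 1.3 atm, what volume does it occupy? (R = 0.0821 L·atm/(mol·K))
T = 107.2°C + 273.15 = 380.35 K
V = nRT/P = (0.62 × 0.0821 × 380.35) / 1.3
V = 14.89 L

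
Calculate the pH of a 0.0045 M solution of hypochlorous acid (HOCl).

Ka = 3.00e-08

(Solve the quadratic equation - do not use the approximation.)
pH = 4.94

x² + Ka×x - Ka×C = 0. Using quadratic formula: [H⁺] = 1.1604e-05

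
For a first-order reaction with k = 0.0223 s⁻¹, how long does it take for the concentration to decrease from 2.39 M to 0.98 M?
39.98 s

From ln[A] = ln[A]₀ - k·t: t = ln([A]₀/[A])/k = ln(2.39/0.98)/0.0223 = ln(2.4388)/0.0223 = 0.8915/0.0223 = 39.98 s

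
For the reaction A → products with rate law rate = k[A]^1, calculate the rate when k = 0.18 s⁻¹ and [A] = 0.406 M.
0.07308 M/s

rate = k·[A]^1 = 0.18·(0.406)^1 = 0.18·0.406 = 0.07308 M/s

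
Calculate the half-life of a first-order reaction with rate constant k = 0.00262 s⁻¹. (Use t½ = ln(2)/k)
264.56 s

t½ = ln(2)/k = 0.6931/0.00262 = 264.56 s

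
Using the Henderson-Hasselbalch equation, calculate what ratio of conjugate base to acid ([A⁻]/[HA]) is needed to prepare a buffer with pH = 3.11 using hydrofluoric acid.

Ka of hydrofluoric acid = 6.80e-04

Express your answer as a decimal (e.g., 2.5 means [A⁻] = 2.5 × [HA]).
[A⁻]/[HA] = 0.876

pKa = −log(6.80e-04) = 3.1675. pH = pKa + log([A⁻]/[HA]). 3.11 = 3.1675 + log(ratio). log(ratio) = 3.11 − 3.1675 = -0.0575. ratio = 10^(-0.0575) = 0.876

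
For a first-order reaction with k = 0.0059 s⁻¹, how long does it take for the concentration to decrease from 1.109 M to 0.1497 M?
339.42 s

From ln[A] = ln[A]₀ - k·t: t = ln([A]₀/[A])/k = ln(1.109/0.1497)/0.0059 = ln(7.4081)/0.0059 = 2.0026/0.0059 = 339.42 s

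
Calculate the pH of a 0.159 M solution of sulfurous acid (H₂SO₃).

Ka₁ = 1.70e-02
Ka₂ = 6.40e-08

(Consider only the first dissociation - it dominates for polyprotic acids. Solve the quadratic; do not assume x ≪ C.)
pH = 1.35

x² + Ka₁·x − Ka₁·C = 0 with Ka₁ = 1.70e-02, C = 0.159.
x = (−Ka₁ + √(Ka₁² + 4·Ka₁·C))/2 = 4.4181e-02 M, so pH = 1.35.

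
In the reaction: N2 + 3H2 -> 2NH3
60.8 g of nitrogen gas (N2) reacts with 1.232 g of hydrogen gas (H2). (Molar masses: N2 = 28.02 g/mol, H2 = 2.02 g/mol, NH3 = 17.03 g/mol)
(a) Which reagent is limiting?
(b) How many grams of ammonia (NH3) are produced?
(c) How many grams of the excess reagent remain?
(a) H2, (b) 6.924 g, (c) 55.1 g

Moles of N2 = 60.8 g ÷ 28.02 g/mol = 2.16988 mol
Moles of H2 = 1.232 g ÷ 2.02 g/mol = 0.609901 mol
Moles ÷ coefficient: N2: 2.16988/1 = 2.17, H2: 0.609901/3 = 0.2033
(a) H2 has the smaller value, so H2 is the limiting reagent.
(b) Moles of NH3 = 0.609901 mol H2 × (2/3) = 0.406601 mol; mass = 0.406601 mol × 17.03 g/mol = 6.924 g
(c) N2 consumed = 0.609901 × (1/3) = 0.2033 mol; remaining = 2.16988 − 0.2033 = 1.96658 mol; mass = 1.96658 mol × 28.02 g/mol = 55.1 g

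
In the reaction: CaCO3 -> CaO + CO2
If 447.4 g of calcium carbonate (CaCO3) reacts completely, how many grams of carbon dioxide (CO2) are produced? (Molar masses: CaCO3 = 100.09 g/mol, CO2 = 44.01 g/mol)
Moles of CaCO3 = 447.4 g ÷ 100.09 g/mol = 4.46998 mol
Mole ratio: 1 mol CO2 / 1 mol CaCO3
Moles of CO2 = 4.46998 × (1/1) = 4.46998 mol
Mass of CO2 = 4.46998 mol × 44.01 g/mol = 196.7 g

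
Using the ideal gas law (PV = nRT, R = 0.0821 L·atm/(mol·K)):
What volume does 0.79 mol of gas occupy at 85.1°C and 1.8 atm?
T = 85.1°C + 273.15 = 358.25 K
V = nRT/P = (0.79 × 0.0821 × 358.25) / 1.8
V = 12.91 L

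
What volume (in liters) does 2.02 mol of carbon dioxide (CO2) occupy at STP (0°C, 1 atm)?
At STP, 1 mol of gas occupies 22.4 L
Volume = 2.02 mol × 22.4 L/mol = 45.25 L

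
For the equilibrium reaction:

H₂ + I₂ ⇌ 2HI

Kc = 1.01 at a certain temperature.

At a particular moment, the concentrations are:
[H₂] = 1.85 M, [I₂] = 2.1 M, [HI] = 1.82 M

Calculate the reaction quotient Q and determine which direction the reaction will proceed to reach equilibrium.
Q = 0.853, Q < K, reaction proceeds forward (toward products)

Q = ([HI]^2) / ([H₂] × [I₂])
  = ((1.82)^2) / ((1.85)·(2.1)) = 3.3124/3.885 = 0.8526
Since Q = 0.8526 < Kc = 1.01, the reaction proceeds forward (toward products) to reach equilibrium.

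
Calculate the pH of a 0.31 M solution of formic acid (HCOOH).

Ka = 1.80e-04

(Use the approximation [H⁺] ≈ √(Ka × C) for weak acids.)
pH = 2.13

[H⁺] = √(Ka × C) = √(1.80e-04 × 0.31) = 7.4699e-03. pH = -log(7.4699e-03)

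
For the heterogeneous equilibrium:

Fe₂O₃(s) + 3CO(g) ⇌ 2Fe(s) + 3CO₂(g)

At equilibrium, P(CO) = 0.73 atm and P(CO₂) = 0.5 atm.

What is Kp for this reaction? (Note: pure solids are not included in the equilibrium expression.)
K_p = 0.321

Solids (Fe₂O₃, Fe) are excluded.
Kp = P(CO₂)³/P(CO)³ = (0.5)³/(0.73)³ = 0.125/0.389 = 0.321.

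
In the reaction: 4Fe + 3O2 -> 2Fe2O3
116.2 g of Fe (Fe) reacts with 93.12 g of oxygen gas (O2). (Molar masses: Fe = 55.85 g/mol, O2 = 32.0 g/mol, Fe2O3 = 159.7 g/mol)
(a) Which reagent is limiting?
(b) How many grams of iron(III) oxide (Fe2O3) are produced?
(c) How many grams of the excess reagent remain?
(a) Fe, (b) 166.1 g, (c) 43.19 g

Moles of Fe = 116.2 g ÷ 55.85 g/mol = 2.08057 mol
Moles of O2 = 93.12 g ÷ 32.0 g/mol = 2.91 mol
Moles ÷ coefficient: Fe: 2.08057/4 = 0.5201, O2: 2.91/3 = 0.97
(a) Fe has the smaller value, so Fe is the limiting reagent.
(b) Moles of Fe2O3 = 2.08057 mol Fe × (2/4) = 1.04029 mol; mass = 1.04029 mol × 159.7 g/mol = 166.1 g
(c) O2 consumed = 2.08057 × (3/4) = 1.56043 mol; remaining = 2.91 − 1.56043 = 1.34957 mol; mass = 1.34957 mol × 32.0 g/mol = 43.19 g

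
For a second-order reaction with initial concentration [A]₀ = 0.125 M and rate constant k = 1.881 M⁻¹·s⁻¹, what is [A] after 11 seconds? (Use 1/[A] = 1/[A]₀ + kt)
0.0349 M

1/[A] = 1/[A]₀ + k·t = 1/0.125 + (1.881)·(11) = 8.0000 + 20.6910 = 28.6910
[A] = 1/28.6910 = 0.0349 M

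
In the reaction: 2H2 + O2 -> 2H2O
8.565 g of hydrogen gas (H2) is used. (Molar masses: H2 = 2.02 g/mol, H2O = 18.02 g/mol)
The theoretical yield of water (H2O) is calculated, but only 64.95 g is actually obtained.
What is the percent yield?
Moles of H2 = 8.565 g ÷ 2.02 g/mol = 4.2401 mol
Mole ratio: 2 mol H2O / 2 mol H2
Moles of H2O = 4.2401 × (2/2) = 4.2401 mol
Theoretical yield = 4.2401 mol × 18.02 g/mol = 76.407 g
Actual yield = 64.95 g
Percent yield = (64.95 / 76.407) × 100% = 85.0%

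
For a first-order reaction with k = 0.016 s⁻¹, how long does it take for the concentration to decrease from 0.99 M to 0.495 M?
43.32 s

From ln[A] = ln[A]₀ - k·t: t = ln([A]₀/[A])/k = ln(0.99/0.495)/0.016 = ln(2.0000)/0.016 = 0.6931/0.016 = 43.32 s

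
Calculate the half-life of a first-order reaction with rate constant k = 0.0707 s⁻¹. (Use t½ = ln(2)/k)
9.80 s

t½ = ln(2)/k = 0.6931/0.0707 = 9.80 s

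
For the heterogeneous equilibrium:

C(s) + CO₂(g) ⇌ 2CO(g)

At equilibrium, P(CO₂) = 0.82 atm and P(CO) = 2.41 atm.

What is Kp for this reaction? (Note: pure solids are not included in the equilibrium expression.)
K_p = 7.083

Solid C is excluded.
Kp = P(CO)²/P(CO₂) = (2.41)²/0.82 = 5.808/0.82 = 7.083.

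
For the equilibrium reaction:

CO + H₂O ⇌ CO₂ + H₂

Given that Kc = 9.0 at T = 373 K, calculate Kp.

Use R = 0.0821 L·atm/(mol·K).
K_p = 9.0000

Δn = (moles gaseous products) − (moles gaseous reactants) = 0
T = 373 K; RT = 0.0821 × 373 = 30.6233
Kp = Kc·(RT)^Δn = 9.0 × (30.6233)^0 = 9.0 × 1 = 9.0000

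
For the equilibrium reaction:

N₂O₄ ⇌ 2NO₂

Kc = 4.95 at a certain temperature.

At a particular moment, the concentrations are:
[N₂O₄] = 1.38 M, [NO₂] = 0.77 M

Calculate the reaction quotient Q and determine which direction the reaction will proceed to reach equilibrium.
Q = 0.430, Q < K, reaction proceeds forward (toward products)

Q = ([NO₂]^2) / ([N₂O₄])
  = ((0.77)^2) / ((1.38)) = 0.5929/1.38 = 0.4296
Since Q = 0.4296 < Kc = 4.95, the reaction proceeds forward (toward products) to reach equilibrium.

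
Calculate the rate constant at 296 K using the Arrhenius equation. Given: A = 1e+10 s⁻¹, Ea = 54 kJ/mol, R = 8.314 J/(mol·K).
2.95e+00 s⁻¹

k = A·exp(-Ea/(R·T)) = 1e+10·exp(-54000/(8.314·296)) = 1e+10·exp(-21.9428) = 1e+10·2.9537e-10 = 2.95e+00 s⁻¹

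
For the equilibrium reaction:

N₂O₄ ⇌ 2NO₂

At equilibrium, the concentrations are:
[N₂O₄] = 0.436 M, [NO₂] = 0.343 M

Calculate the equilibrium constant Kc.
K_c = 0.2698

Kc = ([NO₂]^2) / ([N₂O₄])
   = ((0.343)^2) / ((0.436))
   = 0.11765 / 0.436 = 0.2698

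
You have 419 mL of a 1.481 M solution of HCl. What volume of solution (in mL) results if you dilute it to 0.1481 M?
Using M₁V₁ = M₂V₂:
1.481 × 419 = 0.1481 × V₂
V₂ = (1.481 × 419) / 0.1481 = 4190 mL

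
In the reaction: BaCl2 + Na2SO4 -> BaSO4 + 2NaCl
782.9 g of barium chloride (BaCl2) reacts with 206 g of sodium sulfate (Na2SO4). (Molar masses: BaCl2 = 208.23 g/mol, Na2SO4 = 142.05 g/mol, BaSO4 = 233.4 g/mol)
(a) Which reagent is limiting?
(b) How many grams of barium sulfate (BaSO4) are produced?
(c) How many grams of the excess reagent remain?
(a) Na2SO4, (b) 338.5 g, (c) 480.9 g

Moles of BaCl2 = 782.9 g ÷ 208.23 g/mol = 3.75978 mol
Moles of Na2SO4 = 206 g ÷ 142.05 g/mol = 1.45019 mol
Moles ÷ coefficient: BaCl2: 3.75978/1 = 3.76, Na2SO4: 1.45019/1 = 1.45
(a) Na2SO4 has the smaller value, so Na2SO4 is the limiting reagent.
(b) Moles of BaSO4 = 1.45019 mol Na2SO4 × (1/1) = 1.45019 mol; mass = 1.45019 mol × 233.4 g/mol = 338.5 g
(c) BaCl2 consumed = 1.45019 × (1/1) = 1.45019 mol; remaining = 3.75978 − 1.45019 = 2.30959 mol; mass = 2.30959 mol × 208.23 g/mol = 480.9 g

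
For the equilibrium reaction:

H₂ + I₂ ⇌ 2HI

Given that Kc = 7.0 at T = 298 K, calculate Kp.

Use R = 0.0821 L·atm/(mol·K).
K_p = 7.0000

Δn = (moles gaseous products) − (moles gaseous reactants) = 0
T = 298 K; RT = 0.0821 × 298 = 24.4658
Kp = Kc·(RT)^Δn = 7.0 × (24.4658)^0 = 7.0 × 1 = 7.0000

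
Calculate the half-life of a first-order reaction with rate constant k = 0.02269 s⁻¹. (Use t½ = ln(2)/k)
30.55 s

t½ = ln(2)/k = 0.6931/0.02269 = 30.55 s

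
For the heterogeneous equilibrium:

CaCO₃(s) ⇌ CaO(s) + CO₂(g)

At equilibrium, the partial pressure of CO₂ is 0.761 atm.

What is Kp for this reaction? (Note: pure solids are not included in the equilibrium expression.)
K_p = 0.761

Solids (CaCO₃, CaO) have activity 1 and are excluded.
Kp = P(CO₂) = 0.761.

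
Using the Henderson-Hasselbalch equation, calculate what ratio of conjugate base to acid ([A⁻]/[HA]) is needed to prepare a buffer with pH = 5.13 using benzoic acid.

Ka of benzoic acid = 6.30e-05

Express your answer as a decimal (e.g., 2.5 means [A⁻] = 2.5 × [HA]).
[A⁻]/[HA] = 8.498

pKa = −log(6.30e-05) = 4.2007. pH = pKa + log([A⁻]/[HA]). 5.13 = 4.2007 + log(ratio). log(ratio) = 5.13 − 4.2007 = 0.9293. ratio = 10^(0.9293) = 8.498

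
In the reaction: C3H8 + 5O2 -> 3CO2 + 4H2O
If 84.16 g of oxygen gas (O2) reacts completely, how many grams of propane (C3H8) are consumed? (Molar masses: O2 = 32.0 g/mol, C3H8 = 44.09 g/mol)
Moles of O2 = 84.16 g ÷ 32.0 g/mol = 2.63 mol
Mole ratio: 1 mol C3H8 / 5 mol O2
Moles of C3H8 = 2.63 × (1/5) = 0.526 mol
Mass of C3H8 = 0.526 mol × 44.09 g/mol = 23.19 g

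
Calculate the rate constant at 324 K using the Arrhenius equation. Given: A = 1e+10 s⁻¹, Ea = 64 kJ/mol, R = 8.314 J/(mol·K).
4.80e-01 s⁻¹

k = A·exp(-Ea/(R·T)) = 1e+10·exp(-64000/(8.314·324)) = 1e+10·exp(-23.7588) = 1e+10·4.8048e-11 = 4.80e-01 s⁻¹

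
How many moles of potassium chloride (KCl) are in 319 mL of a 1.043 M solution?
Moles = Molarity × Volume (L)
Moles = 1.043 M × 0.319 L = 0.3327 mol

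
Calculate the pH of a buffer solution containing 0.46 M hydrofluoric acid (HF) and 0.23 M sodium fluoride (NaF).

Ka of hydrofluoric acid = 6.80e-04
pH = 2.87

pKa = -log(6.80e-04) = 3.17. pH = pKa + log([A⁻]/[HA]) = 3.17 + log(0.23/0.46)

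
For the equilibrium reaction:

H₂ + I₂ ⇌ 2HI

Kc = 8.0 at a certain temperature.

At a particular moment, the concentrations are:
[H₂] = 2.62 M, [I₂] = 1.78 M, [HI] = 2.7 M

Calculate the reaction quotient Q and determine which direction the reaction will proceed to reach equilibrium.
Q = 1.563, Q < K, reaction proceeds forward (toward products)

Q = ([HI]^2) / ([H₂] × [I₂])
  = ((2.7)^2) / ((2.62)·(1.78)) = 7.29/4.6636 = 1.563
Since Q = 1.563 < Kc = 8.0, the reaction proceeds forward (toward products) to reach equilibrium.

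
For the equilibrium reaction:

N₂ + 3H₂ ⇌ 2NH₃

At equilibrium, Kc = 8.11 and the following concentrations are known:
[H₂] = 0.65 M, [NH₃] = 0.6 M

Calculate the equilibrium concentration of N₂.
[N₂] = 0.1616 M

Kc = ([NH₃]^2) / ([N₂] × [H₂]^3) = 8.11
[N₂]^1 = (product terms)/(Kc · other reactant terms) = 0.36 / (8.11 · 0.27463) = 0.16164
[N₂] = 0.1616 M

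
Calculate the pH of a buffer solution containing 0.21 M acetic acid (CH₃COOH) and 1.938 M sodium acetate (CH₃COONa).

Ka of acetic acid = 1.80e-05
pH = 5.71

pKa = -log(1.80e-05) = 4.74. pH = pKa + log([A⁻]/[HA]) = 4.74 + log(1.938/0.21)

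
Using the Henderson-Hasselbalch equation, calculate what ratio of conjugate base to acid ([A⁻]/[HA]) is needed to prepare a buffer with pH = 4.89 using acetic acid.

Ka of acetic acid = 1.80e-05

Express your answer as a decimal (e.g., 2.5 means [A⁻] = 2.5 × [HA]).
[A⁻]/[HA] = 1.397

pKa = −log(1.80e-05) = 4.7447. pH = pKa + log([A⁻]/[HA]). 4.89 = 4.7447 + log(ratio). log(ratio) = 4.89 − 4.7447 = 0.1453. ratio = 10^(0.1453) = 1.397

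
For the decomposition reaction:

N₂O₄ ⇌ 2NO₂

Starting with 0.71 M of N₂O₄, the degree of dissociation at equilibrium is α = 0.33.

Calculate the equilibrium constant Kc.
K_c = 0.4616

x = α·[A]₀ = 0.33 × 0.71 = 0.2343 M dissociated.
At eq: [N₂O₄] = 0.71 − 0.2343 = 0.4757 M; [NO₂] = 2x = 0.4686 M.
Kc = [NO₂]²/[N₂O₄] = (0.4686)²/0.4757 = 0.4616.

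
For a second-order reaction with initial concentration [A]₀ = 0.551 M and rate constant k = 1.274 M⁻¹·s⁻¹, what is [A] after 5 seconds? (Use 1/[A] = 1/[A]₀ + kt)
0.1222 M

1/[A] = 1/[A]₀ + k·t = 1/0.551 + (1.274)·(5) = 1.8149 + 6.3700 = 8.1849
[A] = 1/8.1849 = 0.1222 M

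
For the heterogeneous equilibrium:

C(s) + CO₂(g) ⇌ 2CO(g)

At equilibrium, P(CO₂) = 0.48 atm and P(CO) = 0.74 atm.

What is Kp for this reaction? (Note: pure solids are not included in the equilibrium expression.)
K_p = 1.141

Solid C is excluded.
Kp = P(CO)²/P(CO₂) = (0.74)²/0.48 = 0.5476/0.48 = 1.141.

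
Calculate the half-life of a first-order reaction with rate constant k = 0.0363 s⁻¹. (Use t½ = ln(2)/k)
19.09 s

t½ = ln(2)/k = 0.6931/0.0363 = 19.09 s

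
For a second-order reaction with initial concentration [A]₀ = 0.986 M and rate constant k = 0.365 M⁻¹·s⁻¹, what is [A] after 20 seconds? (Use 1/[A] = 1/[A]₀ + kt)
0.1203 M

1/[A] = 1/[A]₀ + k·t = 1/0.986 + (0.365)·(20) = 1.0142 + 7.3000 = 8.3142
[A] = 1/8.3142 = 0.1203 M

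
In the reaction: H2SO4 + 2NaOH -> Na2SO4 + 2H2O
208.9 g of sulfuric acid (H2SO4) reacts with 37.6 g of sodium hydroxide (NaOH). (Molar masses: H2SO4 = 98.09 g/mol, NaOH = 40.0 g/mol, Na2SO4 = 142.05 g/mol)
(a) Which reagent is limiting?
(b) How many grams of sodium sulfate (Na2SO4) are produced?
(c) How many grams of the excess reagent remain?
(a) NaOH, (b) 66.76 g, (c) 162.8 g

Moles of H2SO4 = 208.9 g ÷ 98.09 g/mol = 2.12968 mol
Moles of NaOH = 37.6 g ÷ 40.0 g/mol = 0.94 mol
Moles ÷ coefficient: H2SO4: 2.12968/1 = 2.13, NaOH: 0.94/2 = 0.47
(a) NaOH has the smaller value, so NaOH is the limiting reagent.
(b) Moles of Na2SO4 = 0.94 mol NaOH × (1/2) = 0.47 mol; mass = 0.47 mol × 142.05 g/mol = 66.76 g
(c) H2SO4 consumed = 0.94 × (1/2) = 0.47 mol; remaining = 2.12968 − 0.47 = 1.65968 mol; mass = 1.65968 mol × 98.09 g/mol = 162.8 g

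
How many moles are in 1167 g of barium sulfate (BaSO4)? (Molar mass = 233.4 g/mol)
Moles = 1167 g ÷ 233.4 g/mol = 5 mol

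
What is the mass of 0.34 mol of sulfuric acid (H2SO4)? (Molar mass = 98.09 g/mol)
Mass = 0.34 mol × 98.09 g/mol = 33.35 g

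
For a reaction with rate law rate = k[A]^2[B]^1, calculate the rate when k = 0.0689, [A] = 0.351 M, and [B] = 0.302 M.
0.002564 M/s

rate = k·[A]^2·[B]^1 = 0.0689·(0.351)^2·(0.302)^1 = 0.0689·0.123201·0.302 = 0.002564 M/s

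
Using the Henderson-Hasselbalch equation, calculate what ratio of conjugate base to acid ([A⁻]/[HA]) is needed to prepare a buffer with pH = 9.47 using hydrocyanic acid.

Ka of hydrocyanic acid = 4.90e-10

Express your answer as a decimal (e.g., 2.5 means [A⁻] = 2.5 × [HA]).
[A⁻]/[HA] = 1.446

pKa = −log(4.90e-10) = 9.3098. pH = pKa + log([A⁻]/[HA]). 9.47 = 9.3098 + log(ratio). log(ratio) = 9.47 − 9.3098 = 0.1602. ratio = 10^(0.1602) = 1.446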